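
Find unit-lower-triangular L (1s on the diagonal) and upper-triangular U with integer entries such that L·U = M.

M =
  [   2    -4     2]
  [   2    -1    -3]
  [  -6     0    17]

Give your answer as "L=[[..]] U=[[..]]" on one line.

  row1 -= 1·row0 → [0,3,-5]
  row2 -= -3·row0 → [0,-12,23]
  row2 -= -4·row1 → [0,0,3]

L=[[1,0,0],[1,1,0],[-3,-4,1]] U=[[2,-4,2],[0,3,-5],[0,0,3]]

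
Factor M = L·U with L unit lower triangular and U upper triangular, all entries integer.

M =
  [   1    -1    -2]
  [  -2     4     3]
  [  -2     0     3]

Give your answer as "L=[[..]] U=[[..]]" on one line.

  R1 -= -2·R0 → [0,2,-1]
  R2 -= -2·R0 → [0,-2,-1]
  R2 -= -1·R1 → [0,0,-2]

L=[[1,0,0],[-2,1,0],[-2,-1,1]] U=[[1,-1,-2],[0,2,-1],[0,0,-2]]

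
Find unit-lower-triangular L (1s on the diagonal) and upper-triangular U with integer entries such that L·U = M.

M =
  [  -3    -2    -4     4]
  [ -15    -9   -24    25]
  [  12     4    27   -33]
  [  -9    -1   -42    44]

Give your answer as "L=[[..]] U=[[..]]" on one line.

L=[[1,0,0,0],[5,1,0,0],[-4,-4,1,0],[3,5,2,1]] U=[[-3,-2,-4,4],[0,1,-4,5],[0,0,-5,3],[0,0,0,1]]

  row1 -= 5·row0 → [0,1,-4,5]
  row2 -= -4·row0 → [0,-4,11,-17]
  row3 -= 3·row0 → [0,5,-30,32]
  row2 -= -4·row1 → [0,0,-5,3]
  row3 -= 5·row1 → [0,0,-10,7]
  row3 -= 2·row2 → [0,0,0,1]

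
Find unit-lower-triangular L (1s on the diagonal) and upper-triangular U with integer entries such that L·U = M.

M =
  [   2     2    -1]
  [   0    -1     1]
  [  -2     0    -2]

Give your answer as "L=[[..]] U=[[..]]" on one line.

  row1 -= 0·row0 → [0,-1,1]
  row2 -= -1·row0 → [0,2,-3]
  row2 -= -2·row1 → [0,0,-1]

L=[[1,0,0],[0,1,0],[-1,-2,1]] U=[[2,2,-1],[0,-1,1],[0,0,-1]]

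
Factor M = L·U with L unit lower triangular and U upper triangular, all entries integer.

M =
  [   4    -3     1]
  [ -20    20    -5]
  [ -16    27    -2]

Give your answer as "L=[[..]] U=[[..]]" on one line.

L=[[1,0,0],[-5,1,0],[-4,3,1]] U=[[4,-3,1],[0,5,0],[0,0,2]]

  R1 -= -5·R0 → [0,5,0]
  R2 -= -4·R0 → [0,15,2]
  R2 -= 3·R1 → [0,0,2]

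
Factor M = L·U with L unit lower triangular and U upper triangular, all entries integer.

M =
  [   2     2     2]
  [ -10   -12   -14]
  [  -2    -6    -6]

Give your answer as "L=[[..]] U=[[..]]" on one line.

  r1 -= -5·r0 → [0,-2,-4]
  r2 -= -1·r0 → [0,-4,-4]
  r2 -= 2·r1 → [0,0,4]

L=[[1,0,0],[-5,1,0],[-1,2,1]] U=[[2,2,2],[0,-2,-4],[0,0,4]]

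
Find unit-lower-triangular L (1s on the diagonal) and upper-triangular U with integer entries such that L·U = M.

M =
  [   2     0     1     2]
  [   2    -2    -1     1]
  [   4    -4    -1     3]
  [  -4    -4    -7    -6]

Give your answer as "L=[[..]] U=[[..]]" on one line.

  row1 -= 1·row0 → [0,-2,-2,-1]
  row2 -= 2·row0 → [0,-4,-3,-1]
  row3 -= -2·row0 → [0,-4,-5,-2]
  row2 -= 2·row1 → [0,0,1,1]
  row3 -= 2·row1 → [0,0,-1,0]
  row3 -= -1·row2 → [0,0,0,1]

L=[[1,0,0,0],[1,1,0,0],[2,2,1,0],[-2,2,-1,1]] U=[[2,0,1,2],[0,-2,-2,-1],[0,0,1,1],[0,0,0,1]]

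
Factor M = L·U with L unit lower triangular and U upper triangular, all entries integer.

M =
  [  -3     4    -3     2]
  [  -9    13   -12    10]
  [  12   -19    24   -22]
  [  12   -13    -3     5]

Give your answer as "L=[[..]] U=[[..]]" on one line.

  row1 -= 3·row0 → [0,1,-3,4]
  row2 -= -4·row0 → [0,-3,12,-14]
  row3 -= -4·row0 → [0,3,-15,13]
  row2 -= -3·row1 → [0,0,3,-2]
  row3 -= 3·row1 → [0,0,-6,1]
  row3 -= -2·row2 → [0,0,0,-3]

L=[[1,0,0,0],[3,1,0,0],[-4,-3,1,0],[-4,3,-2,1]] U=[[-3,4,-3,2],[0,1,-3,4],[0,0,3,-2],[0,0,0,-3]]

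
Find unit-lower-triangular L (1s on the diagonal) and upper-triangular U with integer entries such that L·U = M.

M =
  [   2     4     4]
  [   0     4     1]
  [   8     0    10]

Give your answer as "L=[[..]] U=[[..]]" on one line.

L=[[1,0,0],[0,1,0],[4,-4,1]] U=[[2,4,4],[0,4,1],[0,0,-2]]

  R1 -= 0·R0 → [0,4,1]
  R2 -= 4·R0 → [0,-16,-6]
  R2 -= -4·R1 → [0,0,-2]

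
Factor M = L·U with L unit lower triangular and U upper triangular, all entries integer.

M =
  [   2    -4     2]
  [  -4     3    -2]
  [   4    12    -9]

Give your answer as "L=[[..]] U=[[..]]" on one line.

L=[[1,0,0],[-2,1,0],[2,-4,1]] U=[[2,-4,2],[0,-5,2],[0,0,-5]]

  row1 -= -2·row0 → [0,-5,2]
  row2 -= 2·row0 → [0,20,-13]
  row2 -= -4·row1 → [0,0,-5]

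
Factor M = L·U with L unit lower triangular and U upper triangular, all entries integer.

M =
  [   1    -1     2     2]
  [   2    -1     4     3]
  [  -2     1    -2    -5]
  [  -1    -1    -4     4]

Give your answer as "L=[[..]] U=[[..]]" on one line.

L=[[1,0,0,0],[2,1,0,0],[-2,-1,1,0],[-1,-2,-1,1]] U=[[1,-1,2,2],[0,1,0,-1],[0,0,2,-2],[0,0,0,2]]

  row1 -= 2·row0 → [0,1,0,-1]
  row2 -= -2·row0 → [0,-1,2,-1]
  row3 -= -1·row0 → [0,-2,-2,6]
  row2 -= -1·row1 → [0,0,2,-2]
  row3 -= -2·row1 → [0,0,-2,4]
  row3 -= -1·row2 → [0,0,0,2]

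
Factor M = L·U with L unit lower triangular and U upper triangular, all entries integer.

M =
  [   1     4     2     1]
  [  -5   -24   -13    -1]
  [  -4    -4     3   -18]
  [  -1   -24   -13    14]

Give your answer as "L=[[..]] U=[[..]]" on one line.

  r1 -= -5·r0 → [0,-4,-3,4]
  r2 -= -4·r0 → [0,12,11,-14]
  r3 -= -1·r0 → [0,-20,-11,15]
  r2 -= -3·r1 → [0,0,2,-2]
  r3 -= 5·r1 → [0,0,4,-5]
  r3 -= 2·r2 → [0,0,0,-1]

L=[[1,0,0,0],[-5,1,0,0],[-4,-3,1,0],[-1,5,2,1]] U=[[1,4,2,1],[0,-4,-3,4],[0,0,2,-2],[0,0,0,-1]]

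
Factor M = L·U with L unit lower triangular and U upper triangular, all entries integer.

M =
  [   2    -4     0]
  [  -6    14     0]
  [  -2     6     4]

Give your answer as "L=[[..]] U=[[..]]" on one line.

  R1 -= -3·R0 → [0,2,0]
  R2 -= -1·R0 → [0,2,4]
  R2 -= 1·R1 → [0,0,4]

L=[[1,0,0],[-3,1,0],[-1,1,1]] U=[[2,-4,0],[0,2,0],[0,0,4]]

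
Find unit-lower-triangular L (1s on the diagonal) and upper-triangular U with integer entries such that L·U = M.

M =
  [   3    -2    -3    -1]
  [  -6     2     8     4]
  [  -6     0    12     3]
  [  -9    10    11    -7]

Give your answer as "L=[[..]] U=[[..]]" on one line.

L=[[1,0,0,0],[-2,1,0,0],[-2,2,1,0],[-3,-2,3,1]] U=[[3,-2,-3,-1],[0,-2,2,2],[0,0,2,-3],[0,0,0,3]]

  R1 -= -2·R0 → [0,-2,2,2]
  R2 -= -2·R0 → [0,-4,6,1]
  R3 -= -3·R0 → [0,4,2,-10]
  R2 -= 2·R1 → [0,0,2,-3]
  R3 -= -2·R1 → [0,0,6,-6]
  R3 -= 3·R2 → [0,0,0,3]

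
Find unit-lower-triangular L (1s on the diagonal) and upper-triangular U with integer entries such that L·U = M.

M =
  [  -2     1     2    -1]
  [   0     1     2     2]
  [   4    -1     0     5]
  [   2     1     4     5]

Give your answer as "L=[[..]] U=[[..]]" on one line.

  row1 -= 0·row0 → [0,1,2,2]
  row2 -= -2·row0 → [0,1,4,3]
  row3 -= -1·row0 → [0,2,6,4]
  row2 -= 1·row1 → [0,0,2,1]
  row3 -= 2·row1 → [0,0,2,0]
  row3 -= 1·row2 → [0,0,0,-1]

L=[[1,0,0,0],[0,1,0,0],[-2,1,1,0],[-1,2,1,1]] U=[[-2,1,2,-1],[0,1,2,2],[0,0,2,1],[0,0,0,-1]]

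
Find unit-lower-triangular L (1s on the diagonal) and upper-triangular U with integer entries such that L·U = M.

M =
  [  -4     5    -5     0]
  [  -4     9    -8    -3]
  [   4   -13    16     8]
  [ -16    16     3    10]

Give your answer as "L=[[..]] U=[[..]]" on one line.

  r1 -= 1·r0 → [0,4,-3,-3]
  r2 -= -1·r0 → [0,-8,11,8]
  r3 -= 4·r0 → [0,-4,23,10]
  r2 -= -2·r1 → [0,0,5,2]
  r3 -= -1·r1 → [0,0,20,7]
  r3 -= 4·r2 → [0,0,0,-1]

L=[[1,0,0,0],[1,1,0,0],[-1,-2,1,0],[4,-1,4,1]] U=[[-4,5,-5,0],[0,4,-3,-3],[0,0,5,2],[0,0,0,-1]]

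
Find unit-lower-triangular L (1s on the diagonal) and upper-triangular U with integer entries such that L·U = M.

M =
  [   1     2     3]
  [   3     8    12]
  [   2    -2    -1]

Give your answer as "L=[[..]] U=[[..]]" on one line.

  R1 -= 3·R0 → [0,2,3]
  R2 -= 2·R0 → [0,-6,-7]
  R2 -= -3·R1 → [0,0,2]

L=[[1,0,0],[3,1,0],[2,-3,1]] U=[[1,2,3],[0,2,3],[0,0,2]]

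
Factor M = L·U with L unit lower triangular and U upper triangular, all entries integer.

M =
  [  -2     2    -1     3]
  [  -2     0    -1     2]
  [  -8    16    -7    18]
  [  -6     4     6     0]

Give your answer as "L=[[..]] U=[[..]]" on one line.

L=[[1,0,0,0],[1,1,0,0],[4,-4,1,0],[3,1,-3,1]] U=[[-2,2,-1,3],[0,-2,0,-1],[0,0,-3,2],[0,0,0,-2]]

  r1 -= 1·r0 → [0,-2,0,-1]
  r2 -= 4·r0 → [0,8,-3,6]
  r3 -= 3·r0 → [0,-2,9,-9]
  r2 -= -4·r1 → [0,0,-3,2]
  r3 -= 1·r1 → [0,0,9,-8]
  r3 -= -3·r2 → [0,0,0,-2]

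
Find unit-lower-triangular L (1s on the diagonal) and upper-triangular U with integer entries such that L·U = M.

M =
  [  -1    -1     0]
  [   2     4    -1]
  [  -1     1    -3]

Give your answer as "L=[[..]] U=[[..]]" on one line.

  r1 -= -2·r0 → [0,2,-1]
  r2 -= 1·r0 → [0,2,-3]
  r2 -= 1·r1 → [0,0,-2]

L=[[1,0,0],[-2,1,0],[1,1,1]] U=[[-1,-1,0],[0,2,-1],[0,0,-2]]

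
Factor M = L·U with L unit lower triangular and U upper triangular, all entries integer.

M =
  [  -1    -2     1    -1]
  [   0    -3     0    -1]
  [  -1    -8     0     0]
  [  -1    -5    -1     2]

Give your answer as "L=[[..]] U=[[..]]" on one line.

  r1 -= 0·r0 → [0,-3,0,-1]
  r2 -= 1·r0 → [0,-6,-1,1]
  r3 -= 1·r0 → [0,-3,-2,3]
  r2 -= 2·r1 → [0,0,-1,3]
  r3 -= 1·r1 → [0,0,-2,4]
  r3 -= 2·r2 → [0,0,0,-2]

L=[[1,0,0,0],[0,1,0,0],[1,2,1,0],[1,1,2,1]] U=[[-1,-2,1,-1],[0,-3,0,-1],[0,0,-1,3],[0,0,0,-2]]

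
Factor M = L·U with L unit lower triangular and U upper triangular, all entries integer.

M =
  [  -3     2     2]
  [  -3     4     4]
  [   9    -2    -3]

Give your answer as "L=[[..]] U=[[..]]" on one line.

L=[[1,0,0],[1,1,0],[-3,2,1]] U=[[-3,2,2],[0,2,2],[0,0,-1]]

  row1 -= 1·row0 → [0,2,2]
  row2 -= -3·row0 → [0,4,3]
  row2 -= 2·row1 → [0,0,-1]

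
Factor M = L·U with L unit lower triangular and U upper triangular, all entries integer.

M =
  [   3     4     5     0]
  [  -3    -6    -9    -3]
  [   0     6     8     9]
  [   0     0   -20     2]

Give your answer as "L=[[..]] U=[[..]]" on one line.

  r1 -= -1·r0 → [0,-2,-4,-3]
  r2 -= 0·r0 → [0,6,8,9]
  r3 -= 0·r0 → [0,0,-20,2]
  r2 -= -3·r1 → [0,0,-4,0]
  r3 -= 0·r1 → [0,0,-20,2]
  r3 -= 5·r2 → [0,0,0,2]

L=[[1,0,0,0],[-1,1,0,0],[0,-3,1,0],[0,0,5,1]] U=[[3,4,5,0],[0,-2,-4,-3],[0,0,-4,0],[0,0,0,2]]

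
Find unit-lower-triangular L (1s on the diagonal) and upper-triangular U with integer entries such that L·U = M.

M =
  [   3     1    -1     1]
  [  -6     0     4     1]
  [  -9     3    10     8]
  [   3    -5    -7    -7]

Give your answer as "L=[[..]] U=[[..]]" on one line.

  row1 -= -2·row0 → [0,2,2,3]
  row2 -= -3·row0 → [0,6,7,11]
  row3 -= 1·row0 → [0,-6,-6,-8]
  row2 -= 3·row1 → [0,0,1,2]
  row3 -= -3·row1 → [0,0,0,1]
  row3 -= 0·row2 → [0,0,0,1]

L=[[1,0,0,0],[-2,1,0,0],[-3,3,1,0],[1,-3,0,1]] U=[[3,1,-1,1],[0,2,2,3],[0,0,1,2],[0,0,0,1]]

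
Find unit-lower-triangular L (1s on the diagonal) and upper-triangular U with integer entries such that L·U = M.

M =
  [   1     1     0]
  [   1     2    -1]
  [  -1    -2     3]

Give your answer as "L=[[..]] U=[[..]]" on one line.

  R1 -= 1·R0 → [0,1,-1]
  R2 -= -1·R0 → [0,-1,3]
  R2 -= -1·R1 → [0,0,2]

L=[[1,0,0],[1,1,0],[-1,-1,1]] U=[[1,1,0],[0,1,-1],[0,0,2]]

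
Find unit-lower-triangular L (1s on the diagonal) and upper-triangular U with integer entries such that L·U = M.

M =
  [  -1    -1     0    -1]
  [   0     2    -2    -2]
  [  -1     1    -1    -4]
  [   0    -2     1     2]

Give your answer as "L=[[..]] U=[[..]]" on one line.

  row1 -= 0·row0 → [0,2,-2,-2]
  row2 -= 1·row0 → [0,2,-1,-3]
  row3 -= 0·row0 → [0,-2,1,2]
  row2 -= 1·row1 → [0,0,1,-1]
  row3 -= -1·row1 → [0,0,-1,0]
  row3 -= -1·row2 → [0,0,0,-1]

L=[[1,0,0,0],[0,1,0,0],[1,1,1,0],[0,-1,-1,1]] U=[[-1,-1,0,-1],[0,2,-2,-2],[0,0,1,-1],[0,0,0,-1]]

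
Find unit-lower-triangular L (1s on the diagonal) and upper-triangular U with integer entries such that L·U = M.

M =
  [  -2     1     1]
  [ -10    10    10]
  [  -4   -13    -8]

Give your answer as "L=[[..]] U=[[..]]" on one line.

  r1 -= 5·r0 → [0,5,5]
  r2 -= 2·r0 → [0,-15,-10]
  r2 -= -3·r1 → [0,0,5]

L=[[1,0,0],[5,1,0],[2,-3,1]] U=[[-2,1,1],[0,5,5],[0,0,5]]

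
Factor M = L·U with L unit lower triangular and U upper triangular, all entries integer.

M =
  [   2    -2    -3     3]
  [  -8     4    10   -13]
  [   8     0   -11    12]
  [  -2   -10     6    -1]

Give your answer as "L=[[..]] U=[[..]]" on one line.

  r1 -= -4·r0 → [0,-4,-2,-1]
  r2 -= 4·r0 → [0,8,1,0]
  r3 -= -1·r0 → [0,-12,3,2]
  r2 -= -2·r1 → [0,0,-3,-2]
  r3 -= 3·r1 → [0,0,9,5]
  r3 -= -3·r2 → [0,0,0,-1]

L=[[1,0,0,0],[-4,1,0,0],[4,-2,1,0],[-1,3,-3,1]] U=[[2,-2,-3,3],[0,-4,-2,-1],[0,0,-3,-2],[0,0,0,-1]]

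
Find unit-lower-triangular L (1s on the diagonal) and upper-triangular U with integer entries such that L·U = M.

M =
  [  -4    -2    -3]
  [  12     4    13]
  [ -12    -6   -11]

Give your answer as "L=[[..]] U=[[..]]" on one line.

L=[[1,0,0],[-3,1,0],[3,0,1]] U=[[-4,-2,-3],[0,-2,4],[0,0,-2]]

  r1 -= -3·r0 → [0,-2,4]
  r2 -= 3·r0 → [0,0,-2]
  r2 -= 0·r1 → [0,0,-2]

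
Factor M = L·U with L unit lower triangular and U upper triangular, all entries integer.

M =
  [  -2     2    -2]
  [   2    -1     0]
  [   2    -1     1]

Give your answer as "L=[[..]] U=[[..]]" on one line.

  r1 -= -1·r0 → [0,1,-2]
  r2 -= -1·r0 → [0,1,-1]
  r2 -= 1·r1 → [0,0,1]

L=[[1,0,0],[-1,1,0],[-1,1,1]] U=[[-2,2,-2],[0,1,-2],[0,0,1]]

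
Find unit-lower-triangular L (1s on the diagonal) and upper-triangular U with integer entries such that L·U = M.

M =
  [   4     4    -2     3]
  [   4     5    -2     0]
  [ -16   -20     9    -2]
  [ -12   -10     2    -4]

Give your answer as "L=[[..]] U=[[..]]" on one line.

  R1 -= 1·R0 → [0,1,0,-3]
  R2 -= -4·R0 → [0,-4,1,10]
  R3 -= -3·R0 → [0,2,-4,5]
  R2 -= -4·R1 → [0,0,1,-2]
  R3 -= 2·R1 → [0,0,-4,11]
  R3 -= -4·R2 → [0,0,0,3]

L=[[1,0,0,0],[1,1,0,0],[-4,-4,1,0],[-3,2,-4,1]] U=[[4,4,-2,3],[0,1,0,-3],[0,0,1,-2],[0,0,0,3]]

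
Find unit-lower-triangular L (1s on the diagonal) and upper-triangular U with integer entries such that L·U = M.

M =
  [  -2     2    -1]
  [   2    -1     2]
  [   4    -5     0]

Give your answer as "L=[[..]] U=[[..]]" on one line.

L=[[1,0,0],[-1,1,0],[-2,-1,1]] U=[[-2,2,-1],[0,1,1],[0,0,-1]]

  row1 -= -1·row0 → [0,1,1]
  row2 -= -2·row0 → [0,-1,-2]
  row2 -= -1·row1 → [0,0,-1]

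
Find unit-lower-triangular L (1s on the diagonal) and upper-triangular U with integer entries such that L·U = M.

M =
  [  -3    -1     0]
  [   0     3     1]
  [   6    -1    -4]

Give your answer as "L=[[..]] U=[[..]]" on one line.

  r1 -= 0·r0 → [0,3,1]
  r2 -= -2·r0 → [0,-3,-4]
  r2 -= -1·r1 → [0,0,-3]

L=[[1,0,0],[0,1,0],[-2,-1,1]] U=[[-3,-1,0],[0,3,1],[0,0,-3]]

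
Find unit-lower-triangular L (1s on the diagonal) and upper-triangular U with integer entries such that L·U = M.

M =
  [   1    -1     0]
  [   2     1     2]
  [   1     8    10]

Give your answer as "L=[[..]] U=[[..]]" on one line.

  r1 -= 2·r0 → [0,3,2]
  r2 -= 1·r0 → [0,9,10]
  r2 -= 3·r1 → [0,0,4]

L=[[1,0,0],[2,1,0],[1,3,1]] U=[[1,-1,0],[0,3,2],[0,0,4]]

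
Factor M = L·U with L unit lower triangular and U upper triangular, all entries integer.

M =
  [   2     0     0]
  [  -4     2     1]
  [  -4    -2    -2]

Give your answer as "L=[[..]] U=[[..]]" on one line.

  row1 -= -2·row0 → [0,2,1]
  row2 -= -2·row0 → [0,-2,-2]
  row2 -= -1·row1 → [0,0,-1]

L=[[1,0,0],[-2,1,0],[-2,-1,1]] U=[[2,0,0],[0,2,1],[0,0,-1]]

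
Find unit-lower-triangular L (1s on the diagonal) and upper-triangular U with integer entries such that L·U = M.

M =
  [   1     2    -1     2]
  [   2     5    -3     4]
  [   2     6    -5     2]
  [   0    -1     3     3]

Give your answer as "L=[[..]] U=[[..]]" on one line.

  r1 -= 2·r0 → [0,1,-1,0]
  r2 -= 2·r0 → [0,2,-3,-2]
  r3 -= 0·r0 → [0,-1,3,3]
  r2 -= 2·r1 → [0,0,-1,-2]
  r3 -= -1·r1 → [0,0,2,3]
  r3 -= -2·r2 → [0,0,0,-1]

L=[[1,0,0,0],[2,1,0,0],[2,2,1,0],[0,-1,-2,1]] U=[[1,2,-1,2],[0,1,-1,0],[0,0,-1,-2],[0,0,0,-1]]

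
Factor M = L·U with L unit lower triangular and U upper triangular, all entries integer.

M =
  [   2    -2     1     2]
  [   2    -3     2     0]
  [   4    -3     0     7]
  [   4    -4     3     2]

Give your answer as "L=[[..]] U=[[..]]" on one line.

  row1 -= 1·row0 → [0,-1,1,-2]
  row2 -= 2·row0 → [0,1,-2,3]
  row3 -= 2·row0 → [0,0,1,-2]
  row2 -= -1·row1 → [0,0,-1,1]
  row3 -= 0·row1 → [0,0,1,-2]
  row3 -= -1·row2 → [0,0,0,-1]

L=[[1,0,0,0],[1,1,0,0],[2,-1,1,0],[2,0,-1,1]] U=[[2,-2,1,2],[0,-1,1,-2],[0,0,-1,1],[0,0,0,-1]]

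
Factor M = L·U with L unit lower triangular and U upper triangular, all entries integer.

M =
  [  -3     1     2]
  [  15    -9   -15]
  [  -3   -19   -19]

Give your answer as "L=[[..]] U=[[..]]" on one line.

L=[[1,0,0],[-5,1,0],[1,5,1]] U=[[-3,1,2],[0,-4,-5],[0,0,4]]

  r1 -= -5·r0 → [0,-4,-5]
  r2 -= 1·r0 → [0,-20,-21]
  r2 -= 5·r1 → [0,0,4]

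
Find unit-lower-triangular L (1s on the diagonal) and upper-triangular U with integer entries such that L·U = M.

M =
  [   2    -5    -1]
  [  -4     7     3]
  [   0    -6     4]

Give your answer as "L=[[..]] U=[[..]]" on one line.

L=[[1,0,0],[-2,1,0],[0,2,1]] U=[[2,-5,-1],[0,-3,1],[0,0,2]]

  row1 -= -2·row0 → [0,-3,1]
  row2 -= 0·row0 → [0,-6,4]
  row2 -= 2·row1 → [0,0,2]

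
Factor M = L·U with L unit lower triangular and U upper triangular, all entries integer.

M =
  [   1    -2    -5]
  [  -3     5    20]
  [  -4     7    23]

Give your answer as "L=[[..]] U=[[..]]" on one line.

L=[[1,0,0],[-3,1,0],[-4,1,1]] U=[[1,-2,-5],[0,-1,5],[0,0,-2]]

  r1 -= -3·r0 → [0,-1,5]
  r2 -= -4·r0 → [0,-1,3]
  r2 -= 1·r1 → [0,0,-2]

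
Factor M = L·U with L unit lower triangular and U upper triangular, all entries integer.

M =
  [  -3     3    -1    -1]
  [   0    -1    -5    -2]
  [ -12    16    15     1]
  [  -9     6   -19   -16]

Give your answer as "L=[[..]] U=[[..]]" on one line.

L=[[1,0,0,0],[0,1,0,0],[4,-4,1,0],[3,3,1,1]] U=[[-3,3,-1,-1],[0,-1,-5,-2],[0,0,-1,-3],[0,0,0,-4]]

  r1 -= 0·r0 → [0,-1,-5,-2]
  r2 -= 4·r0 → [0,4,19,5]
  r3 -= 3·r0 → [0,-3,-16,-13]
  r2 -= -4·r1 → [0,0,-1,-3]
  r3 -= 3·r1 → [0,0,-1,-7]
  r3 -= 1·r2 → [0,0,0,-4]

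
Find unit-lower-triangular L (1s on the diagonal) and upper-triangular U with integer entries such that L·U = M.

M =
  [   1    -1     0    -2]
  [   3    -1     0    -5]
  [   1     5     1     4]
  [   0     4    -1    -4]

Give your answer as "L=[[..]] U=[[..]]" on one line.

  r1 -= 3·r0 → [0,2,0,1]
  r2 -= 1·r0 → [0,6,1,6]
  r3 -= 0·r0 → [0,4,-1,-4]
  r2 -= 3·r1 → [0,0,1,3]
  r3 -= 2·r1 → [0,0,-1,-6]
  r3 -= -1·r2 → [0,0,0,-3]

L=[[1,0,0,0],[3,1,0,0],[1,3,1,0],[0,2,-1,1]] U=[[1,-1,0,-2],[0,2,0,1],[0,0,1,3],[0,0,0,-3]]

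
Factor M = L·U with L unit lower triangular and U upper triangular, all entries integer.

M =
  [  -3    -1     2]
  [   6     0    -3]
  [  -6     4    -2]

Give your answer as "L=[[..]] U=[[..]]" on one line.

L=[[1,0,0],[-2,1,0],[2,-3,1]] U=[[-3,-1,2],[0,-2,1],[0,0,-3]]

  R1 -= -2·R0 → [0,-2,1]
  R2 -= 2·R0 → [0,6,-6]
  R2 -= -3·R1 → [0,0,-3]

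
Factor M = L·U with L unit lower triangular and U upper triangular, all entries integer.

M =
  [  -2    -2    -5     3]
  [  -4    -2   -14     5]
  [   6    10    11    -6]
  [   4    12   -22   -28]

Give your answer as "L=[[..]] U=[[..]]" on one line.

L=[[1,0,0,0],[2,1,0,0],[-3,2,1,0],[-2,4,-4,1]] U=[[-2,-2,-5,3],[0,2,-4,-1],[0,0,4,5],[0,0,0,2]]

  r1 -= 2·r0 → [0,2,-4,-1]
  r2 -= -3·r0 → [0,4,-4,3]
  r3 -= -2·r0 → [0,8,-32,-22]
  r2 -= 2·r1 → [0,0,4,5]
  r3 -= 4·r1 → [0,0,-16,-18]
  r3 -= -4·r2 → [0,0,0,2]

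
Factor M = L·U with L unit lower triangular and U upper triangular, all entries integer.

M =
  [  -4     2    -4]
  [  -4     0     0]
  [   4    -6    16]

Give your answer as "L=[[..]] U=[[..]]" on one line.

L=[[1,0,0],[1,1,0],[-1,2,1]] U=[[-4,2,-4],[0,-2,4],[0,0,4]]

  r1 -= 1·r0 → [0,-2,4]
  r2 -= -1·r0 → [0,-4,12]
  r2 -= 2·r1 → [0,0,4]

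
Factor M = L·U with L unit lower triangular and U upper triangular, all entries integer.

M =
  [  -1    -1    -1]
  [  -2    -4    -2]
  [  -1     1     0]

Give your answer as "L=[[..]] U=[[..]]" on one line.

L=[[1,0,0],[2,1,0],[1,-1,1]] U=[[-1,-1,-1],[0,-2,0],[0,0,1]]

  row1 -= 2·row0 → [0,-2,0]
  row2 -= 1·row0 → [0,2,1]
  row2 -= -1·row1 → [0,0,1]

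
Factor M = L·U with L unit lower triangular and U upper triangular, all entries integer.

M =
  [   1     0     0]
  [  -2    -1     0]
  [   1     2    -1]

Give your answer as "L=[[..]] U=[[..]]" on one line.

L=[[1,0,0],[-2,1,0],[1,-2,1]] U=[[1,0,0],[0,-1,0],[0,0,-1]]

  row1 -= -2·row0 → [0,-1,0]
  row2 -= 1·row0 → [0,2,-1]
  row2 -= -2·row1 → [0,0,-1]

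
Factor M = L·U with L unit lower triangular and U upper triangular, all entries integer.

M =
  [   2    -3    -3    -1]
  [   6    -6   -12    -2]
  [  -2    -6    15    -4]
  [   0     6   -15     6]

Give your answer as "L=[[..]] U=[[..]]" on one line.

  R1 -= 3·R0 → [0,3,-3,1]
  R2 -= -1·R0 → [0,-9,12,-5]
  R3 -= 0·R0 → [0,6,-15,6]
  R2 -= -3·R1 → [0,0,3,-2]
  R3 -= 2·R1 → [0,0,-9,4]
  R3 -= -3·R2 → [0,0,0,-2]

L=[[1,0,0,0],[3,1,0,0],[-1,-3,1,0],[0,2,-3,1]] U=[[2,-3,-3,-1],[0,3,-3,1],[0,0,3,-2],[0,0,0,-2]]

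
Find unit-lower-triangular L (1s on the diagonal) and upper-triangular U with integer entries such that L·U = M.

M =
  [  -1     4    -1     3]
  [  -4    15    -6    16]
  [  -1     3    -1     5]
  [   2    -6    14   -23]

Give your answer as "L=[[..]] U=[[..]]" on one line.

  r1 -= 4·r0 → [0,-1,-2,4]
  r2 -= 1·r0 → [0,-1,0,2]
  r3 -= -2·r0 → [0,2,12,-17]
  r2 -= 1·r1 → [0,0,2,-2]
  r3 -= -2·r1 → [0,0,8,-9]
  r3 -= 4·r2 → [0,0,0,-1]

L=[[1,0,0,0],[4,1,0,0],[1,1,1,0],[-2,-2,4,1]] U=[[-1,4,-1,3],[0,-1,-2,4],[0,0,2,-2],[0,0,0,-1]]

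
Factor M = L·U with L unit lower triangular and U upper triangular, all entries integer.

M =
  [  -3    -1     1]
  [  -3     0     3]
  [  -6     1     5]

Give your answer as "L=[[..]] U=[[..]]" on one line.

  R1 -= 1·R0 → [0,1,2]
  R2 -= 2·R0 → [0,3,3]
  R2 -= 3·R1 → [0,0,-3]

L=[[1,0,0],[1,1,0],[2,3,1]] U=[[-3,-1,1],[0,1,2],[0,0,-3]]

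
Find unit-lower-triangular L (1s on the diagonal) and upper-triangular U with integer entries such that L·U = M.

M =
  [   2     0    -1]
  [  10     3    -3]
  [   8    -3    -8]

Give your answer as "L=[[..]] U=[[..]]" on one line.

  R1 -= 5·R0 → [0,3,2]
  R2 -= 4·R0 → [0,-3,-4]
  R2 -= -1·R1 → [0,0,-2]

L=[[1,0,0],[5,1,0],[4,-1,1]] U=[[2,0,-1],[0,3,2],[0,0,-2]]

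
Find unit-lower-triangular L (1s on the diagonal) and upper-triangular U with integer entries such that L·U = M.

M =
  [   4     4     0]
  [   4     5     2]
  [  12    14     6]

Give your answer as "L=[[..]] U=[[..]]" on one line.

L=[[1,0,0],[1,1,0],[3,2,1]] U=[[4,4,0],[0,1,2],[0,0,2]]

  R1 -= 1·R0 → [0,1,2]
  R2 -= 3·R0 → [0,2,6]
  R2 -= 2·R1 → [0,0,2]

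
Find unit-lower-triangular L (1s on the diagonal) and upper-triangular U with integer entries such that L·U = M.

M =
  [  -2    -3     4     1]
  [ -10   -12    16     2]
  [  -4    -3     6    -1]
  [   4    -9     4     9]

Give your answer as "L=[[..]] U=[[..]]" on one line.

L=[[1,0,0,0],[5,1,0,0],[2,1,1,0],[-2,-5,-4,1]] U=[[-2,-3,4,1],[0,3,-4,-3],[0,0,2,0],[0,0,0,-4]]

  r1 -= 5·r0 → [0,3,-4,-3]
  r2 -= 2·r0 → [0,3,-2,-3]
  r3 -= -2·r0 → [0,-15,12,11]
  r2 -= 1·r1 → [0,0,2,0]
  r3 -= -5·r1 → [0,0,-8,-4]
  r3 -= -4·r2 → [0,0,0,-4]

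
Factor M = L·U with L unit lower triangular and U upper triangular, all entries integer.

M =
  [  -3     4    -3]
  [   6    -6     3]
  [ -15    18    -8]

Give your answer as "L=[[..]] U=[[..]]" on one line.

L=[[1,0,0],[-2,1,0],[5,-1,1]] U=[[-3,4,-3],[0,2,-3],[0,0,4]]

  R1 -= -2·R0 → [0,2,-3]
  R2 -= 5·R0 → [0,-2,7]
  R2 -= -1·R1 → [0,0,4]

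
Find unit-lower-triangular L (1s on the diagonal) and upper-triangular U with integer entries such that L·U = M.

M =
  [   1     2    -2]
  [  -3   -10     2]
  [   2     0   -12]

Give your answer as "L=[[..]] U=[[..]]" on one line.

L=[[1,0,0],[-3,1,0],[2,1,1]] U=[[1,2,-2],[0,-4,-4],[0,0,-4]]

  R1 -= -3·R0 → [0,-4,-4]
  R2 -= 2·R0 → [0,-4,-8]
  R2 -= 1·R1 → [0,0,-4]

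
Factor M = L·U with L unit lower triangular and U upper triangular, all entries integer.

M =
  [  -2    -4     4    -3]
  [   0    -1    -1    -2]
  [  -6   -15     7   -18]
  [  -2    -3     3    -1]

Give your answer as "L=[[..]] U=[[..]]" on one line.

L=[[1,0,0,0],[0,1,0,0],[3,3,1,0],[1,-1,1,1]] U=[[-2,-4,4,-3],[0,-1,-1,-2],[0,0,-2,-3],[0,0,0,3]]

  row1 -= 0·row0 → [0,-1,-1,-2]
  row2 -= 3·row0 → [0,-3,-5,-9]
  row3 -= 1·row0 → [0,1,-1,2]
  row2 -= 3·row1 → [0,0,-2,-3]
  row3 -= -1·row1 → [0,0,-2,0]
  row3 -= 1·row2 → [0,0,0,3]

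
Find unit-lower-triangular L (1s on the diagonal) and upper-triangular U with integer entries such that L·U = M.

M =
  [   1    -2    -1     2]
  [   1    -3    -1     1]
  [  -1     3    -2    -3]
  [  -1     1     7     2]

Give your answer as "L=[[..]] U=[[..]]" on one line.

L=[[1,0,0,0],[1,1,0,0],[-1,-1,1,0],[-1,1,-2,1]] U=[[1,-2,-1,2],[0,-1,0,-1],[0,0,-3,-2],[0,0,0,1]]

  R1 -= 1·R0 → [0,-1,0,-1]
  R2 -= -1·R0 → [0,1,-3,-1]
  R3 -= -1·R0 → [0,-1,6,4]
  R2 -= -1·R1 → [0,0,-3,-2]
  R3 -= 1·R1 → [0,0,6,5]
  R3 -= -2·R2 → [0,0,0,1]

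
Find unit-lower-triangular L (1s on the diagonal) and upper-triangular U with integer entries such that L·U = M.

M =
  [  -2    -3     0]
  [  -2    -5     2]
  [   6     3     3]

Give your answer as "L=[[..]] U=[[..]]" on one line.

L=[[1,0,0],[1,1,0],[-3,3,1]] U=[[-2,-3,0],[0,-2,2],[0,0,-3]]

  R1 -= 1·R0 → [0,-2,2]
  R2 -= -3·R0 → [0,-6,3]
  R2 -= 3·R1 → [0,0,-3]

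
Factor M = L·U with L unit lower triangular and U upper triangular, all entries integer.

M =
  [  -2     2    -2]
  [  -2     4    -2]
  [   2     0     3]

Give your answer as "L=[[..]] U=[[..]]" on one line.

  r1 -= 1·r0 → [0,2,0]
  r2 -= -1·r0 → [0,2,1]
  r2 -= 1·r1 → [0,0,1]

L=[[1,0,0],[1,1,0],[-1,1,1]] U=[[-2,2,-2],[0,2,0],[0,0,1]]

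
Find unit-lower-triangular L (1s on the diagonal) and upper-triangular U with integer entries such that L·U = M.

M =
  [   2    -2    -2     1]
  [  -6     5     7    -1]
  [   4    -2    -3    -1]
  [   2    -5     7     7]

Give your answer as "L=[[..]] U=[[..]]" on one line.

L=[[1,0,0,0],[-3,1,0,0],[2,-2,1,0],[1,3,2,1]] U=[[2,-2,-2,1],[0,-1,1,2],[0,0,3,1],[0,0,0,-2]]

  r1 -= -3·r0 → [0,-1,1,2]
  r2 -= 2·r0 → [0,2,1,-3]
  r3 -= 1·r0 → [0,-3,9,6]
  r2 -= -2·r1 → [0,0,3,1]
  r3 -= 3·r1 → [0,0,6,0]
  r3 -= 2·r2 → [0,0,0,-2]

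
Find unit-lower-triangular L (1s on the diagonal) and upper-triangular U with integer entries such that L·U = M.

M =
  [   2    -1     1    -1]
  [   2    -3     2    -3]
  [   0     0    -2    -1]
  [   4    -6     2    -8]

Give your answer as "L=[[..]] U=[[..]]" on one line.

L=[[1,0,0,0],[1,1,0,0],[0,0,1,0],[2,2,1,1]] U=[[2,-1,1,-1],[0,-2,1,-2],[0,0,-2,-1],[0,0,0,-1]]

  R1 -= 1·R0 → [0,-2,1,-2]
  R2 -= 0·R0 → [0,0,-2,-1]
  R3 -= 2·R0 → [0,-4,0,-6]
  R2 -= 0·R1 → [0,0,-2,-1]
  R3 -= 2·R1 → [0,0,-2,-2]
  R3 -= 1·R2 → [0,0,0,-1]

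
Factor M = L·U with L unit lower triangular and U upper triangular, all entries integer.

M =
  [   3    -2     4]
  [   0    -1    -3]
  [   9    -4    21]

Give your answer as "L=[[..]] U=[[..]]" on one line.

  row1 -= 0·row0 → [0,-1,-3]
  row2 -= 3·row0 → [0,2,9]
  row2 -= -2·row1 → [0,0,3]

L=[[1,0,0],[0,1,0],[3,-2,1]] U=[[3,-2,4],[0,-1,-3],[0,0,3]]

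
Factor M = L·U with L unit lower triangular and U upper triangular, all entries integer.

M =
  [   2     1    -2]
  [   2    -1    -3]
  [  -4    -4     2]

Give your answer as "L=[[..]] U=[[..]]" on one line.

L=[[1,0,0],[1,1,0],[-2,1,1]] U=[[2,1,-2],[0,-2,-1],[0,0,-1]]

  R1 -= 1·R0 → [0,-2,-1]
  R2 -= -2·R0 → [0,-2,-2]
  R2 -= 1·R1 → [0,0,-1]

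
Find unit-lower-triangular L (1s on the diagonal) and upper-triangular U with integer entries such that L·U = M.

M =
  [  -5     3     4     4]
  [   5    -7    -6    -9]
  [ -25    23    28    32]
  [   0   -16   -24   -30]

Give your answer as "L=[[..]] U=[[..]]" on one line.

  R1 -= -1·R0 → [0,-4,-2,-5]
  R2 -= 5·R0 → [0,8,8,12]
  R3 -= 0·R0 → [0,-16,-24,-30]
  R2 -= -2·R1 → [0,0,4,2]
  R3 -= 4·R1 → [0,0,-16,-10]
  R3 -= -4·R2 → [0,0,0,-2]

L=[[1,0,0,0],[-1,1,0,0],[5,-2,1,0],[0,4,-4,1]] U=[[-5,3,4,4],[0,-4,-2,-5],[0,0,4,2],[0,0,0,-2]]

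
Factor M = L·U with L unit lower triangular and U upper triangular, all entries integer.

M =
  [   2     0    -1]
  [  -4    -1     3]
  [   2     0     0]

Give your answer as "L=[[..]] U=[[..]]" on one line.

L=[[1,0,0],[-2,1,0],[1,0,1]] U=[[2,0,-1],[0,-1,1],[0,0,1]]

  row1 -= -2·row0 → [0,-1,1]
  row2 -= 1·row0 → [0,0,1]
  row2 -= 0·row1 → [0,0,1]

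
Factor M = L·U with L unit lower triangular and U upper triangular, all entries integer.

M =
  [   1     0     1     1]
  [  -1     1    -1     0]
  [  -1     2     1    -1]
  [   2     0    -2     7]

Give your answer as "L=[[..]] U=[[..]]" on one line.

L=[[1,0,0,0],[-1,1,0,0],[-1,2,1,0],[2,0,-2,1]] U=[[1,0,1,1],[0,1,0,1],[0,0,2,-2],[0,0,0,1]]

  r1 -= -1·r0 → [0,1,0,1]
  r2 -= -1·r0 → [0,2,2,0]
  r3 -= 2·r0 → [0,0,-4,5]
  r2 -= 2·r1 → [0,0,2,-2]
  r3 -= 0·r1 → [0,0,-4,5]
  r3 -= -2·r2 → [0,0,0,1]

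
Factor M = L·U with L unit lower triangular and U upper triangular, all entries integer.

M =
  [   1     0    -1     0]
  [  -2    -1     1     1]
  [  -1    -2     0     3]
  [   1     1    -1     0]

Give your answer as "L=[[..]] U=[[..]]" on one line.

L=[[1,0,0,0],[-2,1,0,0],[-1,2,1,0],[1,-1,-1,1]] U=[[1,0,-1,0],[0,-1,-1,1],[0,0,1,1],[0,0,0,2]]

  r1 -= -2·r0 → [0,-1,-1,1]
  r2 -= -1·r0 → [0,-2,-1,3]
  r3 -= 1·r0 → [0,1,0,0]
  r2 -= 2·r1 → [0,0,1,1]
  r3 -= -1·r1 → [0,0,-1,1]
  r3 -= -1·r2 → [0,0,0,2]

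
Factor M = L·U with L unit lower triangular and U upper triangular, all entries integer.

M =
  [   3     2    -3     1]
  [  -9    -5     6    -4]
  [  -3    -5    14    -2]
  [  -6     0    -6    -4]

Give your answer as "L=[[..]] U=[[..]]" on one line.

L=[[1,0,0,0],[-3,1,0,0],[-1,-3,1,0],[-2,4,0,1]] U=[[3,2,-3,1],[0,1,-3,-1],[0,0,2,-4],[0,0,0,2]]

  r1 -= -3·r0 → [0,1,-3,-1]
  r2 -= -1·r0 → [0,-3,11,-1]
  r3 -= -2·r0 → [0,4,-12,-2]
  r2 -= -3·r1 → [0,0,2,-4]
  r3 -= 4·r1 → [0,0,0,2]
  r3 -= 0·r2 → [0,0,0,2]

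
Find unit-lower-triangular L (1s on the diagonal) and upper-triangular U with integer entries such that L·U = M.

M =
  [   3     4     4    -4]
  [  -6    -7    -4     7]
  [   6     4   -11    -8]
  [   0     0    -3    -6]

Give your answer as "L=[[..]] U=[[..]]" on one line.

  R1 -= -2·R0 → [0,1,4,-1]
  R2 -= 2·R0 → [0,-4,-19,0]
  R3 -= 0·R0 → [0,0,-3,-6]
  R2 -= -4·R1 → [0,0,-3,-4]
  R3 -= 0·R1 → [0,0,-3,-6]
  R3 -= 1·R2 → [0,0,0,-2]

L=[[1,0,0,0],[-2,1,0,0],[2,-4,1,0],[0,0,1,1]] U=[[3,4,4,-4],[0,1,4,-1],[0,0,-3,-4],[0,0,0,-2]]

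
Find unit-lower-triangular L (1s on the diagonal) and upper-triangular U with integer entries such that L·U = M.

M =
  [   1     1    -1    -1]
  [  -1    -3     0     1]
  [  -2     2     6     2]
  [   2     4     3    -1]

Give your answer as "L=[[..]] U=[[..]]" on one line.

L=[[1,0,0,0],[-1,1,0,0],[-2,-2,1,0],[2,-1,2,1]] U=[[1,1,-1,-1],[0,-2,-1,0],[0,0,2,0],[0,0,0,1]]

  row1 -= -1·row0 → [0,-2,-1,0]
  row2 -= -2·row0 → [0,4,4,0]
  row3 -= 2·row0 → [0,2,5,1]
  row2 -= -2·row1 → [0,0,2,0]
  row3 -= -1·row1 → [0,0,4,1]
  row3 -= 2·row2 → [0,0,0,1]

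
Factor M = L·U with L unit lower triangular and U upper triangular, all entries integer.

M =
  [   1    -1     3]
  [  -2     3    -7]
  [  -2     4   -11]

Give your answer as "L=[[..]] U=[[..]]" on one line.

  R1 -= -2·R0 → [0,1,-1]
  R2 -= -2·R0 → [0,2,-5]
  R2 -= 2·R1 → [0,0,-3]

L=[[1,0,0],[-2,1,0],[-2,2,1]] U=[[1,-1,3],[0,1,-1],[0,0,-3]]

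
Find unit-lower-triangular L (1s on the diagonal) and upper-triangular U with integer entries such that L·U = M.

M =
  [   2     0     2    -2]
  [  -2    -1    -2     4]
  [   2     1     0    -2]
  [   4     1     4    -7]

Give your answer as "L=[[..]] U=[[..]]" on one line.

  r1 -= -1·r0 → [0,-1,0,2]
  r2 -= 1·r0 → [0,1,-2,0]
  r3 -= 2·r0 → [0,1,0,-3]
  r2 -= -1·r1 → [0,0,-2,2]
  r3 -= -1·r1 → [0,0,0,-1]
  r3 -= 0·r2 → [0,0,0,-1]

L=[[1,0,0,0],[-1,1,0,0],[1,-1,1,0],[2,-1,0,1]] U=[[2,0,2,-2],[0,-1,0,2],[0,0,-2,2],[0,0,0,-1]]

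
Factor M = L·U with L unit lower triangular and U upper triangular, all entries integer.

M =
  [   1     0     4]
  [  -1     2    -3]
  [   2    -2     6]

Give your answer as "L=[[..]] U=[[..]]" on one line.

  row1 -= -1·row0 → [0,2,1]
  row2 -= 2·row0 → [0,-2,-2]
  row2 -= -1·row1 → [0,0,-1]

L=[[1,0,0],[-1,1,0],[2,-1,1]] U=[[1,0,4],[0,2,1],[0,0,-1]]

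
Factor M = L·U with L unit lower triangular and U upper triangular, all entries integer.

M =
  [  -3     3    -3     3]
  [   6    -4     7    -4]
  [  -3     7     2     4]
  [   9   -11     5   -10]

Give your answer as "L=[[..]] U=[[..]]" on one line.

L=[[1,0,0,0],[-2,1,0,0],[1,2,1,0],[-3,-1,-1,1]] U=[[-3,3,-3,3],[0,2,1,2],[0,0,3,-3],[0,0,0,-2]]

  R1 -= -2·R0 → [0,2,1,2]
  R2 -= 1·R0 → [0,4,5,1]
  R3 -= -3·R0 → [0,-2,-4,-1]
  R2 -= 2·R1 → [0,0,3,-3]
  R3 -= -1·R1 → [0,0,-3,1]
  R3 -= -1·R2 → [0,0,0,-2]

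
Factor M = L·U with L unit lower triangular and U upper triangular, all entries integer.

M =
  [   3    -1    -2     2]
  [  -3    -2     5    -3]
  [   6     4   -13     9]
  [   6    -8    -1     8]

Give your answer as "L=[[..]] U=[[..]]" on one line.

  r1 -= -1·r0 → [0,-3,3,-1]
  r2 -= 2·r0 → [0,6,-9,5]
  r3 -= 2·r0 → [0,-6,3,4]
  r2 -= -2·r1 → [0,0,-3,3]
  r3 -= 2·r1 → [0,0,-3,6]
  r3 -= 1·r2 → [0,0,0,3]

L=[[1,0,0,0],[-1,1,0,0],[2,-2,1,0],[2,2,1,1]] U=[[3,-1,-2,2],[0,-3,3,-1],[0,0,-3,3],[0,0,0,3]]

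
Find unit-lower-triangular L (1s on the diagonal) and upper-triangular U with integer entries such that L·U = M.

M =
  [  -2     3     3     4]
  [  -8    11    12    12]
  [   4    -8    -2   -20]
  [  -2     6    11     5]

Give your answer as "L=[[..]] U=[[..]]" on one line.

L=[[1,0,0,0],[4,1,0,0],[-2,2,1,0],[1,-3,2,1]] U=[[-2,3,3,4],[0,-1,0,-4],[0,0,4,-4],[0,0,0,-3]]

  r1 -= 4·r0 → [0,-1,0,-4]
  r2 -= -2·r0 → [0,-2,4,-12]
  r3 -= 1·r0 → [0,3,8,1]
  r2 -= 2·r1 → [0,0,4,-4]
  r3 -= -3·r1 → [0,0,8,-11]
  r3 -= 2·r2 → [0,0,0,-3]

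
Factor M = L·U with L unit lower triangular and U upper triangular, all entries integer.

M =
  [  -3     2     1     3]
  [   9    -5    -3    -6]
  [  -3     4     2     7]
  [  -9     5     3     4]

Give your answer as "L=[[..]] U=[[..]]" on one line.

  r1 -= -3·r0 → [0,1,0,3]
  r2 -= 1·r0 → [0,2,1,4]
  r3 -= 3·r0 → [0,-1,0,-5]
  r2 -= 2·r1 → [0,0,1,-2]
  r3 -= -1·r1 → [0,0,0,-2]
  r3 -= 0·r2 → [0,0,0,-2]

L=[[1,0,0,0],[-3,1,0,0],[1,2,1,0],[3,-1,0,1]] U=[[-3,2,1,3],[0,1,0,3],[0,0,1,-2],[0,0,0,-2]]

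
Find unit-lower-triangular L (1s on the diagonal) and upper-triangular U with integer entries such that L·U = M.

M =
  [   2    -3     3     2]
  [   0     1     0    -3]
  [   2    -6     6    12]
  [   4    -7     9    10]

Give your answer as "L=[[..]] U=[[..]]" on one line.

  r1 -= 0·r0 → [0,1,0,-3]
  r2 -= 1·r0 → [0,-3,3,10]
  r3 -= 2·r0 → [0,-1,3,6]
  r2 -= -3·r1 → [0,0,3,1]
  r3 -= -1·r1 → [0,0,3,3]
  r3 -= 1·r2 → [0,0,0,2]

L=[[1,0,0,0],[0,1,0,0],[1,-3,1,0],[2,-1,1,1]] U=[[2,-3,3,2],[0,1,0,-3],[0,0,3,1],[0,0,0,2]]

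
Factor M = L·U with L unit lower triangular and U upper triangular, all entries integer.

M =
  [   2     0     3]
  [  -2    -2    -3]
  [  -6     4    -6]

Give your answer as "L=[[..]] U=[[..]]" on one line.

L=[[1,0,0],[-1,1,0],[-3,-2,1]] U=[[2,0,3],[0,-2,0],[0,0,3]]

  row1 -= -1·row0 → [0,-2,0]
  row2 -= -3·row0 → [0,4,3]
  row2 -= -2·row1 → [0,0,3]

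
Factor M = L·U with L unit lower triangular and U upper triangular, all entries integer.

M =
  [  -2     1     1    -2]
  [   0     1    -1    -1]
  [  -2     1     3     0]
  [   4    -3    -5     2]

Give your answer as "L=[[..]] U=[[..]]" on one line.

  row1 -= 0·row0 → [0,1,-1,-1]
  row2 -= 1·row0 → [0,0,2,2]
  row3 -= -2·row0 → [0,-1,-3,-2]
  row2 -= 0·row1 → [0,0,2,2]
  row3 -= -1·row1 → [0,0,-4,-3]
  row3 -= -2·row2 → [0,0,0,1]

L=[[1,0,0,0],[0,1,0,0],[1,0,1,0],[-2,-1,-2,1]] U=[[-2,1,1,-2],[0,1,-1,-1],[0,0,2,2],[0,0,0,1]]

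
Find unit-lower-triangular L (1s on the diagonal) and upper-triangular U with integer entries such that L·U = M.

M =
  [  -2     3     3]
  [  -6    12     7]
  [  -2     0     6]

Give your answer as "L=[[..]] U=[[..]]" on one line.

L=[[1,0,0],[3,1,0],[1,-1,1]] U=[[-2,3,3],[0,3,-2],[0,0,1]]

  row1 -= 3·row0 → [0,3,-2]
  row2 -= 1·row0 → [0,-3,3]
  row2 -= -1·row1 → [0,0,1]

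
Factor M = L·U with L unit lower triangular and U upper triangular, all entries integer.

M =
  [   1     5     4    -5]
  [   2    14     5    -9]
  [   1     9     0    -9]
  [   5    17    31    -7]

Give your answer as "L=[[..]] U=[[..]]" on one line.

  R1 -= 2·R0 → [0,4,-3,1]
  R2 -= 1·R0 → [0,4,-4,-4]
  R3 -= 5·R0 → [0,-8,11,18]
  R2 -= 1·R1 → [0,0,-1,-5]
  R3 -= -2·R1 → [0,0,5,20]
  R3 -= -5·R2 → [0,0,0,-5]

L=[[1,0,0,0],[2,1,0,0],[1,1,1,0],[5,-2,-5,1]] U=[[1,5,4,-5],[0,4,-3,1],[0,0,-1,-5],[0,0,0,-5]]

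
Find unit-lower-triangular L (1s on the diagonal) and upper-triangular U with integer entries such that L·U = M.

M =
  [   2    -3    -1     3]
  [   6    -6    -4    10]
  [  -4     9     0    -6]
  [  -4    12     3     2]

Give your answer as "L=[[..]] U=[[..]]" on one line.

L=[[1,0,0,0],[3,1,0,0],[-2,1,1,0],[-2,2,-3,1]] U=[[2,-3,-1,3],[0,3,-1,1],[0,0,-1,-1],[0,0,0,3]]

  R1 -= 3·R0 → [0,3,-1,1]
  R2 -= -2·R0 → [0,3,-2,0]
  R3 -= -2·R0 → [0,6,1,8]
  R2 -= 1·R1 → [0,0,-1,-1]
  R3 -= 2·R1 → [0,0,3,6]
  R3 -= -3·R2 → [0,0,0,3]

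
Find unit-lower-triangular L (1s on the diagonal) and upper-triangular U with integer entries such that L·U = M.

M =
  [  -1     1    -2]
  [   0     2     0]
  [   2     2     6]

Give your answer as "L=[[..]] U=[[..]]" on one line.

L=[[1,0,0],[0,1,0],[-2,2,1]] U=[[-1,1,-2],[0,2,0],[0,0,2]]

  r1 -= 0·r0 → [0,2,0]
  r2 -= -2·r0 → [0,4,2]
  r2 -= 2·r1 → [0,0,2]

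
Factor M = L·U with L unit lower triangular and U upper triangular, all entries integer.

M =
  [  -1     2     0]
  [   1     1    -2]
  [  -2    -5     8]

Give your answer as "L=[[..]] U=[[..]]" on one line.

  row1 -= -1·row0 → [0,3,-2]
  row2 -= 2·row0 → [0,-9,8]
  row2 -= -3·row1 → [0,0,2]

L=[[1,0,0],[-1,1,0],[2,-3,1]] U=[[-1,2,0],[0,3,-2],[0,0,2]]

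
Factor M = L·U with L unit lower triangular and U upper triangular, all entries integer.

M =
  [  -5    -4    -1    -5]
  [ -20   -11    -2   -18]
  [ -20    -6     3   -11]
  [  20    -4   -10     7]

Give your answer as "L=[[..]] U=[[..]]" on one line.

  row1 -= 4·row0 → [0,5,2,2]
  row2 -= 4·row0 → [0,10,7,9]
  row3 -= -4·row0 → [0,-20,-14,-13]
  row2 -= 2·row1 → [0,0,3,5]
  row3 -= -4·row1 → [0,0,-6,-5]
  row3 -= -2·row2 → [0,0,0,5]

L=[[1,0,0,0],[4,1,0,0],[4,2,1,0],[-4,-4,-2,1]] U=[[-5,-4,-1,-5],[0,5,2,2],[0,0,3,5],[0,0,0,5]]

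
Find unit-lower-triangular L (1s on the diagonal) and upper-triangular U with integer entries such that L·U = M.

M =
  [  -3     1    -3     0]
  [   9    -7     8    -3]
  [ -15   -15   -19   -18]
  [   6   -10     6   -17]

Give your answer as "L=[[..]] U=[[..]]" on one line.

L=[[1,0,0,0],[-3,1,0,0],[5,5,1,0],[-2,2,2,1]] U=[[-3,1,-3,0],[0,-4,-1,-3],[0,0,1,-3],[0,0,0,-5]]

  r1 -= -3·r0 → [0,-4,-1,-3]
  r2 -= 5·r0 → [0,-20,-4,-18]
  r3 -= -2·r0 → [0,-8,0,-17]
  r2 -= 5·r1 → [0,0,1,-3]
  r3 -= 2·r1 → [0,0,2,-11]
  r3 -= 2·r2 → [0,0,0,-5]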